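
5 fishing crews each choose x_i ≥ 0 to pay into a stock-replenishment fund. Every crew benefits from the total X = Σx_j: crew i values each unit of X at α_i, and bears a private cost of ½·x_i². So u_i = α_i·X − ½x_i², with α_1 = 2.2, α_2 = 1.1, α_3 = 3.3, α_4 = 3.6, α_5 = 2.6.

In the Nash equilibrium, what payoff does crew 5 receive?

Crew i's FOC: ∂u_i/∂x_i = α_i − x_i = 0, so x_i* = α_i.
NE contributions = (2.2, 1.1, 3.3, 3.6, 2.6); X = 12.8.
u_5 = α_5·X − ½·(x_5)² = 2.6·12.8 − ½·2.6² = 29.9.

29.9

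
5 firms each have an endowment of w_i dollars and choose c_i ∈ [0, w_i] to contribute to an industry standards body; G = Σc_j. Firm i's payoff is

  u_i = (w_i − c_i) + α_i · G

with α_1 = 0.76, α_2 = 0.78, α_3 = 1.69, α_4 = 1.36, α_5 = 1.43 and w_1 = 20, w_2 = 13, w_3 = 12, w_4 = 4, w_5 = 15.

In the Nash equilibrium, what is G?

∂u_i/∂c_i = α_i − 1, so firm i contributes w_i if α_i > 1, else 0.
α_i > 1 for i ∈ {3, 4, 5}; NE contributions (0, 0, 12, 4, 15), G = 31.

31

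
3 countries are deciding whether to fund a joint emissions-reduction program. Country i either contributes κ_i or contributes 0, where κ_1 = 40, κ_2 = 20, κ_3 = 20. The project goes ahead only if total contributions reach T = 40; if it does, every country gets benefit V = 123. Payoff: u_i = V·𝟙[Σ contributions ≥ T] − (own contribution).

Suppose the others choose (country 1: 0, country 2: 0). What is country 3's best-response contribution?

0

Others' total = 0. Even contributing 20 gives 20 < 40: no benefit either way.
Best response: 0.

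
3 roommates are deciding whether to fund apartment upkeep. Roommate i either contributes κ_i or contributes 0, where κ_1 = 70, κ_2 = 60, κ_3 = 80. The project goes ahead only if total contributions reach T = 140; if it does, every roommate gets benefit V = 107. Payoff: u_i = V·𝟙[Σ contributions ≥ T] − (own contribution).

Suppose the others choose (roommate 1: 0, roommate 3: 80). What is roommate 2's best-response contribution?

60

Others' total = 80. Contributing 60 brings total to 140 ≥ 140: gain V − κ_2 = 47.
Best response: 60.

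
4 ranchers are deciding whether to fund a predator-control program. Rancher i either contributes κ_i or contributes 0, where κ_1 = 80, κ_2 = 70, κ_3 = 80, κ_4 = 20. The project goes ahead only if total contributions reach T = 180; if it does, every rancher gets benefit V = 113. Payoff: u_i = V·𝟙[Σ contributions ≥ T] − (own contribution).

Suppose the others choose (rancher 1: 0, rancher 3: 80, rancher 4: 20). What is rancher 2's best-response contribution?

Others' total = 100. Even contributing 70 gives 170 < 180: no benefit either way.
Best response: 0.

0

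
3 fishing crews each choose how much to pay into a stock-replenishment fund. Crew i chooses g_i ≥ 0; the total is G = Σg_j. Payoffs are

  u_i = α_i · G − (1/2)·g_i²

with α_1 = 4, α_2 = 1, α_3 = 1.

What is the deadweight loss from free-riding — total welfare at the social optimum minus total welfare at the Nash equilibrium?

27

Crew i's FOC: ∂u_i/∂g_i = α_i − g_i = 0, so g_i* = α_i.
NE contributions = (4, 1, 1); G = 6.
W^NE = (Σα)·G − ½Σα_i² = 6² − ½·18 = 27.
Planner sets g_i = Σα_j = 6 for every i, so G^SO = 3·6 = 18.
W^SO = (Σα)·G^SO − ½·3·(Σα)² = (3/2)·6² = 54.
Deadweight loss = W^SO − W^NE = 27.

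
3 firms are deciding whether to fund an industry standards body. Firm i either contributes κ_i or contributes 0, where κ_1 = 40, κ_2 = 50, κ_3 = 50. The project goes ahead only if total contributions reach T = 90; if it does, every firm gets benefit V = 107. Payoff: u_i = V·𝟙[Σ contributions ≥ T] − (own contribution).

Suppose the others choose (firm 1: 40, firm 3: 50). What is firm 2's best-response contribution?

0

Others' total = 90 ≥ 90; contributing adds cost 50 for no extra benefit.
Best response: 0.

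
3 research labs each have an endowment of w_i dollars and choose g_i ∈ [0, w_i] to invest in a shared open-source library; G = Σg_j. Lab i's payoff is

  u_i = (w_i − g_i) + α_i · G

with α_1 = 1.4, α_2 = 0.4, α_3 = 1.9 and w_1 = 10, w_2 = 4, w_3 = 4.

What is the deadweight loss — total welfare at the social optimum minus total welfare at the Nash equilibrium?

10.8

∂u_i/∂g_i = α_i − 1, so lab i contributes w_i if α_i > 1, else 0.
α_i > 1 for i ∈ {1, 3}; NE contributions (10, 0, 4), G = 14.
W^NE = Σw_i − G^NE + (Σα_i)·G^NE = 18 + 2.7·14 = 55.8.
Planner: ∂(Σu_j)/∂g_i = Σα_j − 1 = 2.7 > 0, so everyone contributes w_i; G^SO = 18, W^SO = 18 + 2.7·18 = 66.6.
Deadweight loss = 10.8.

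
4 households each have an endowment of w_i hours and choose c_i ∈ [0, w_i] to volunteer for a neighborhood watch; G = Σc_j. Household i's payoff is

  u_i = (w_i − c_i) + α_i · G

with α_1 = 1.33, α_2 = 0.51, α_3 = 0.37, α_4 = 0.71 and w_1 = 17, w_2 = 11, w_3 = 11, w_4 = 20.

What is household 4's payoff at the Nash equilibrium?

∂u_i/∂c_i = α_i − 1, so household i contributes w_i if α_i > 1, else 0.
α_i > 1 for i ∈ {1}; NE contributions (17, 0, 0, 0), G = 17.
u_4 = (20 − 0) + 0.71·17 = 32.07.

32.07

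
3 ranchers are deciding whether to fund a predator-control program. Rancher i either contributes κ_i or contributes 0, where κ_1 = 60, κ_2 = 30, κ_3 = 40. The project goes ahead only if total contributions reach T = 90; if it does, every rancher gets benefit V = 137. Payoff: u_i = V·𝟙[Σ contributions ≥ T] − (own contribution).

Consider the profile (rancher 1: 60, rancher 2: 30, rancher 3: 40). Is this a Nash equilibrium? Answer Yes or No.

Total = 130 ≥ 90: provided.
Rancher 1 (pledges 60, payoff 77): dropping to 0 → total 70, payoff 0. No gain.
Rancher 2 (pledges 30, payoff 107): dropping to 0 → total 100, payoff 137. Profitable deviation.

No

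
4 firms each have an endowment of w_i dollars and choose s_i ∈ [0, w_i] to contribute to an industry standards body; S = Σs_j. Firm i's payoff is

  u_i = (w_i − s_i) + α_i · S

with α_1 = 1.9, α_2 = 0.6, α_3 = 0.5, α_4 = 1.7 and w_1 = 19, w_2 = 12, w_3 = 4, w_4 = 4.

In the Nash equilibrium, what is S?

23

∂u_i/∂s_i = α_i − 1, so firm i contributes w_i if α_i > 1, else 0.
α_i > 1 for i ∈ {1, 4}; NE contributions (19, 0, 0, 4), S = 23.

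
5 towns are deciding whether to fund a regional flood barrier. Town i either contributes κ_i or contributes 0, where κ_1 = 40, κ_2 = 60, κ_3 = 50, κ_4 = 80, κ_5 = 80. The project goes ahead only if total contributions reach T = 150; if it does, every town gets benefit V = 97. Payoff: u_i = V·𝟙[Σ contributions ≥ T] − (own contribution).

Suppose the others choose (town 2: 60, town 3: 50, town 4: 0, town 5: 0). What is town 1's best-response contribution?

40

Others' total = 110. Contributing 40 brings total to 150 ≥ 150: gain V − κ_1 = 57.
Best response: 40.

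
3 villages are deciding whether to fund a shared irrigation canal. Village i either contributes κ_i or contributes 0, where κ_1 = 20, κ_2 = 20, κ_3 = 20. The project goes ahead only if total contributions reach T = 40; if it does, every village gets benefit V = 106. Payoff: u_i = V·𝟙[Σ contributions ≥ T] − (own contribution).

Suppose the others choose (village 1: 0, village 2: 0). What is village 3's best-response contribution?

0

Others' total = 0. Even contributing 20 gives 20 < 40: no benefit either way.
Best response: 0.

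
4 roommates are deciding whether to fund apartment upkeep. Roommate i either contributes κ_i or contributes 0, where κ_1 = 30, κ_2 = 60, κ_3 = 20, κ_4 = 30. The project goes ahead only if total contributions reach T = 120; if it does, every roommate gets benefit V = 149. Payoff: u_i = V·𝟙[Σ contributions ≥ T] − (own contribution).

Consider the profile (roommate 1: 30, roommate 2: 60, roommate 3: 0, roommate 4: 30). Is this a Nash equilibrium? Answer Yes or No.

Yes

Total = 120 ≥ 120: provided.
Roommate 1 (pledges 30, payoff 119): dropping to 0 → total 90, payoff 0. No gain.
Roommate 2 (pledges 60, payoff 89): dropping to 0 → total 60, payoff 0. No gain.
Roommate 3 (pledges 0, payoff 149): pledging 20 → total 140, payoff 129. No gain.
Roommate 4 (pledges 30, payoff 119): dropping to 0 → total 90, payoff 0. No gain.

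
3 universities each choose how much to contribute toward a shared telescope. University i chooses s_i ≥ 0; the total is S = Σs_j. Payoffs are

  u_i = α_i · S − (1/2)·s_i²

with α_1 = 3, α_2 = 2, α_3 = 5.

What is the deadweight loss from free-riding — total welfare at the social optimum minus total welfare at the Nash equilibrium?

University i's FOC: ∂u_i/∂s_i = α_i − s_i = 0, so s_i* = α_i.
NE contributions = (3, 2, 5); S = 10.
W^NE = (Σα)·S − ½Σα_i² = 10² − ½·38 = 81.
Planner sets s_i = Σα_j = 10 for every i, so S^SO = 3·10 = 30.
W^SO = (Σα)·S^SO − ½·3·(Σα)² = (3/2)·10² = 150.
Deadweight loss = W^SO − W^NE = 69.

69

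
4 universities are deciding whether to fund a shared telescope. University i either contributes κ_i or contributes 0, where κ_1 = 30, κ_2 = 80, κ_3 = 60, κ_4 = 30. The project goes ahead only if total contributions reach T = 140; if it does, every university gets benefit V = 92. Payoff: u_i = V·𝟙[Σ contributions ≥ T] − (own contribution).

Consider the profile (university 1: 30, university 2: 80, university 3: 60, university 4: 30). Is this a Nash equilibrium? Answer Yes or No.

Total = 200 ≥ 140: provided.
University 1 (pledges 30, payoff 62): dropping to 0 → total 170, payoff 92. Profitable deviation.

No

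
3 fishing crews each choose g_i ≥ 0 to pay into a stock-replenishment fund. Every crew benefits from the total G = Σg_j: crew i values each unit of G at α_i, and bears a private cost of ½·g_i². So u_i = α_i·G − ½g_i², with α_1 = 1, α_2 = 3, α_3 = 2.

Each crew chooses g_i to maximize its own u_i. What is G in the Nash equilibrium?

Crew i's FOC: ∂u_i/∂g_i = α_i − g_i = 0, so g_i* = α_i.
NE contributions = (1, 3, 2); G = 6.

6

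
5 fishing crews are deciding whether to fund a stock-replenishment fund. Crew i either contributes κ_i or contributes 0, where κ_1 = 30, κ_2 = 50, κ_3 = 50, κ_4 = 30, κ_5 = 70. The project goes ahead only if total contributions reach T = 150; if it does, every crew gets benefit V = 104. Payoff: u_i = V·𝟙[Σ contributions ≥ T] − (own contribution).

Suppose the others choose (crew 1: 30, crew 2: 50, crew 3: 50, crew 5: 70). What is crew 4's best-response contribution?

0

Others' total = 200 ≥ 150; contributing adds cost 30 for no extra benefit.
Best response: 0.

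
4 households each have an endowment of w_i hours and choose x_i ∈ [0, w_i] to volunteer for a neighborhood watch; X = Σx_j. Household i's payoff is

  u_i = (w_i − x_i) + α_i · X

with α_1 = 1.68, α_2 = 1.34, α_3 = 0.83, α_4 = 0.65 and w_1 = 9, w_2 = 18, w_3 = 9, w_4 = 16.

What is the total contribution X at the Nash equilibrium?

27

∂u_i/∂x_i = α_i − 1, so household i contributes w_i if α_i > 1, else 0.
α_i > 1 for i ∈ {1, 2}; NE contributions (9, 18, 0, 0), X = 27.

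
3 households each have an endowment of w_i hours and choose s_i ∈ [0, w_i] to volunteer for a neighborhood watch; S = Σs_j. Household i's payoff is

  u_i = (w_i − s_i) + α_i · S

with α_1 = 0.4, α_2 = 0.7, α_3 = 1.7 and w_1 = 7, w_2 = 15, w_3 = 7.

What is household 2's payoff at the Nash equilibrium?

∂u_i/∂s_i = α_i − 1, so household i contributes w_i if α_i > 1, else 0.
α_i > 1 for i ∈ {3}; NE contributions (0, 0, 7), S = 7.
u_2 = (15 − 0) + 0.7·7 = 19.9.

19.9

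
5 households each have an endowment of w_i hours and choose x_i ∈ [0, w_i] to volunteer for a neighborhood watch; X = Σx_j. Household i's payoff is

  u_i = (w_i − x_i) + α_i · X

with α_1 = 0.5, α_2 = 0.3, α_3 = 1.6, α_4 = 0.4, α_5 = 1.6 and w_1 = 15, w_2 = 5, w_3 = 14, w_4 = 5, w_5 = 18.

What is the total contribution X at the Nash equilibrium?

∂u_i/∂x_i = α_i − 1, so household i contributes w_i if α_i > 1, else 0.
α_i > 1 for i ∈ {3, 5}; NE contributions (0, 0, 14, 0, 18), X = 32.

32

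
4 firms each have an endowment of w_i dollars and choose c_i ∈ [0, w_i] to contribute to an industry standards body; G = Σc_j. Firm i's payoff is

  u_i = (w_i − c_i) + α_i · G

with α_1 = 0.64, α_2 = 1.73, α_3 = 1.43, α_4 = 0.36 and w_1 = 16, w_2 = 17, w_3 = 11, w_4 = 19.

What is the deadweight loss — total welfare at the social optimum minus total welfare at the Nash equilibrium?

∂u_i/∂c_i = α_i − 1, so firm i contributes w_i if α_i > 1, else 0.
α_i > 1 for i ∈ {2, 3}; NE contributions (0, 17, 11, 0), G = 28.
W^NE = Σw_i − G^NE + (Σα_i)·G^NE = 63 + 3.16·28 = 151.48.
Planner: ∂(Σu_j)/∂c_i = Σα_j − 1 = 3.16 > 0, so everyone contributes w_i; G^SO = 63, W^SO = 63 + 3.16·63 = 262.08.
Deadweight loss = 110.6.

110.6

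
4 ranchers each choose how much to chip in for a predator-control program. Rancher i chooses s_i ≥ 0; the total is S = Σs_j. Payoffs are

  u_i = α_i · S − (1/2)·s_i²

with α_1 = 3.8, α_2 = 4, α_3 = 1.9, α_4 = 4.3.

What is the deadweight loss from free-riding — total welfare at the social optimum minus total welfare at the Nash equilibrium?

Rancher i's FOC: ∂u_i/∂s_i = α_i − s_i = 0, so s_i* = α_i.
NE contributions = (3.8, 4, 1.9, 4.3); S = 14.
W^NE = (Σα)·S − ½Σα_i² = 14² − ½·52.54 = 169.73.
Planner sets s_i = Σα_j = 14 for every i, so S^SO = 4·14 = 56.
W^SO = (Σα)·S^SO − ½·4·(Σα)² = (4/2)·14² = 392.
Deadweight loss = W^SO − W^NE = 222.27.

222.27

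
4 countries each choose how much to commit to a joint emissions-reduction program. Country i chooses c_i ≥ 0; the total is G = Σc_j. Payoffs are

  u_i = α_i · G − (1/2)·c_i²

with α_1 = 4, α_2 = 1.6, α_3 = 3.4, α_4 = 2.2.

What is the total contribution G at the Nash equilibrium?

11.2

Country i's FOC: ∂u_i/∂c_i = α_i − c_i = 0, so c_i* = α_i.
NE contributions = (4, 1.6, 3.4, 2.2); G = 11.2.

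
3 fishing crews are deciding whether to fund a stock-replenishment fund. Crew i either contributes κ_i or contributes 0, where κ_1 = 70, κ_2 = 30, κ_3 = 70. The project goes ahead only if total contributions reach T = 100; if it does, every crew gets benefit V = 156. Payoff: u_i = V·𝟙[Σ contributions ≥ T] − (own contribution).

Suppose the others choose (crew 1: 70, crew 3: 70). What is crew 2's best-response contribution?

0

Others' total = 140 ≥ 100; contributing adds cost 30 for no extra benefit.
Best response: 0.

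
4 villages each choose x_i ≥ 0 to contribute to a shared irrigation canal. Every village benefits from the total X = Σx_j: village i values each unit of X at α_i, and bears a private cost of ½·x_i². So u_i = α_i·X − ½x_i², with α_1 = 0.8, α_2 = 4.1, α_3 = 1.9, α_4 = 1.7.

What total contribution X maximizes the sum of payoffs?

34

Planner FOC: ∂(Σu_j)/∂x_i = (Σα_j) − x_i = 0, so x_i^SO = Σα_j = 8.5 for every i; X^SO = 34.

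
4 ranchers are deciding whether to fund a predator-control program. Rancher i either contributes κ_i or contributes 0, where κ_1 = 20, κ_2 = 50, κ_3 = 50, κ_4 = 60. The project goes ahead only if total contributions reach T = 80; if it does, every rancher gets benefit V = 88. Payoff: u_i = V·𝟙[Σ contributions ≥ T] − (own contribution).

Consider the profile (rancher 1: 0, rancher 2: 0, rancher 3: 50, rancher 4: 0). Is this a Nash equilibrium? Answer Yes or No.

No

Total = 50 < 80: not provided.
Rancher 1 (pledges 0, payoff 0): pledging 20 → total 70, payoff -20. No gain.
Rancher 2 (pledges 0, payoff 0): pledging 50 → total 100, payoff 38. Profitable deviation.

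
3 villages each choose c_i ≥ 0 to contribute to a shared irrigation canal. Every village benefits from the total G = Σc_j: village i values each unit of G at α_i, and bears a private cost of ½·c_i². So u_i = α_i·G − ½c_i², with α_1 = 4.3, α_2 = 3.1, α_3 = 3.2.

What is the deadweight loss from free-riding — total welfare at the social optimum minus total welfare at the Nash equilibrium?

75.35

Village i's FOC: ∂u_i/∂c_i = α_i − c_i = 0, so c_i* = α_i.
NE contributions = (4.3, 3.1, 3.2); G = 10.6.
W^NE = (Σα)·G − ½Σα_i² = 10.6² − ½·38.34 = 93.19.
Planner sets c_i = Σα_j = 10.6 for every i, so G^SO = 3·10.6 = 31.8.
W^SO = (Σα)·G^SO − ½·3·(Σα)² = (3/2)·10.6² = 168.54.
Deadweight loss = W^SO − W^NE = 75.35.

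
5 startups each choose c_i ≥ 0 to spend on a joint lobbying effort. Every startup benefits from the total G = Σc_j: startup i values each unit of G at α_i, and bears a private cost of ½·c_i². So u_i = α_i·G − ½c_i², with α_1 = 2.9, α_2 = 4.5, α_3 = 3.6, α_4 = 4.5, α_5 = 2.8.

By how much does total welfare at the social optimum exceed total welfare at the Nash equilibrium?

Startup i's FOC: ∂u_i/∂c_i = α_i − c_i = 0, so c_i* = α_i.
NE contributions = (2.9, 4.5, 3.6, 4.5, 2.8); G = 18.3.
W^NE = (Σα)·G − ½Σα_i² = 18.3² − ½·69.71 = 300.035.
Planner sets c_i = Σα_j = 18.3 for every i, so G^SO = 5·18.3 = 91.5.
W^SO = (Σα)·G^SO − ½·5·(Σα)² = (5/2)·18.3² = 837.225.
Deadweight loss = W^SO − W^NE = 537.19.

537.19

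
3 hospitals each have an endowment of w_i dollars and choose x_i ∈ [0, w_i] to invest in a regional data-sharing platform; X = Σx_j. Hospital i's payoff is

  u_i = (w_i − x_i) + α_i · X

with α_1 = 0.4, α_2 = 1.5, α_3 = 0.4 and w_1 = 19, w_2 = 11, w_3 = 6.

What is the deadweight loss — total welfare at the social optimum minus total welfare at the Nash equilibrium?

32.5

∂u_i/∂x_i = α_i − 1, so hospital i contributes w_i if α_i > 1, else 0.
α_i > 1 for i ∈ {2}; NE contributions (0, 11, 0), X = 11.
W^NE = Σw_i − X^NE + (Σα_i)·X^NE = 36 + 1.3·11 = 50.3.
Planner: ∂(Σu_j)/∂x_i = Σα_j − 1 = 1.3 > 0, so everyone contributes w_i; X^SO = 36, W^SO = 36 + 1.3·36 = 82.8.
Deadweight loss = 32.5.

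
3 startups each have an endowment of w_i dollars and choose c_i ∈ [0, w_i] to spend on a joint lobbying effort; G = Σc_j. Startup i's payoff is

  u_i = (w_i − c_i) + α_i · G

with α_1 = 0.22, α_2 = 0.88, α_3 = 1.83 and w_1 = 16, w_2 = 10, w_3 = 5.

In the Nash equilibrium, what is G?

5

∂u_i/∂c_i = α_i − 1, so startup i contributes w_i if α_i > 1, else 0.
α_i > 1 for i ∈ {3}; NE contributions (0, 0, 5), G = 5.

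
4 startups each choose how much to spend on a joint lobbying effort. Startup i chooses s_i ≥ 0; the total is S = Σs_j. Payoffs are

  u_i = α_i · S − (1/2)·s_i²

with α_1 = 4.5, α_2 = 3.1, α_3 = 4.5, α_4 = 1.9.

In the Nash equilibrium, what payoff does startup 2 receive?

38.595

Startup i's FOC: ∂u_i/∂s_i = α_i − s_i = 0, so s_i* = α_i.
NE contributions = (4.5, 3.1, 4.5, 1.9); S = 14.
u_2 = α_2·S − ½·(s_2)² = 3.1·14 − ½·3.1² = 38.595.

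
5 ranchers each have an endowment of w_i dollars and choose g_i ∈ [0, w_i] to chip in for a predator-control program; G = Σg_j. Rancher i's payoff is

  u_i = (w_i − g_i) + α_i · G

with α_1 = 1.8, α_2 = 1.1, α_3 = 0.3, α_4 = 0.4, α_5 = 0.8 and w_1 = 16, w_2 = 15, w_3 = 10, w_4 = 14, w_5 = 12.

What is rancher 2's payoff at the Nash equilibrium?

∂u_i/∂g_i = α_i − 1, so rancher i contributes w_i if α_i > 1, else 0.
α_i > 1 for i ∈ {1, 2}; NE contributions (16, 15, 0, 0, 0), G = 31.
u_2 = (15 − 15) + 1.1·31 = 34.1.

34.1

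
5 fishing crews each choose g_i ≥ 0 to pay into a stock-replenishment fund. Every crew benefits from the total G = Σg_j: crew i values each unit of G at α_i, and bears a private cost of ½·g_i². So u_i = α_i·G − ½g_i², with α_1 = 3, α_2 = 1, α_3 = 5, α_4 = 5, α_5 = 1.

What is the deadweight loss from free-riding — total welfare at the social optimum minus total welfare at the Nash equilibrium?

Crew i's FOC: ∂u_i/∂g_i = α_i − g_i = 0, so g_i* = α_i.
NE contributions = (3, 1, 5, 5, 1); G = 15.
W^NE = (Σα)·G − ½Σα_i² = 15² − ½·61 = 194.5.
Planner sets g_i = Σα_j = 15 for every i, so G^SO = 5·15 = 75.
W^SO = (Σα)·G^SO − ½·5·(Σα)² = (5/2)·15² = 562.5.
Deadweight loss = W^SO − W^NE = 368.

368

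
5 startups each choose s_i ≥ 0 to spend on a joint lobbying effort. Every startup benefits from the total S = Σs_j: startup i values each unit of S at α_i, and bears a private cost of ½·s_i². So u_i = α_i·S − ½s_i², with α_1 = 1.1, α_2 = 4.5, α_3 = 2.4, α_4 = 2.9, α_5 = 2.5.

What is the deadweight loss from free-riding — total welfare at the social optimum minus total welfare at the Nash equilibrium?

290.28

Startup i's FOC: ∂u_i/∂s_i = α_i − s_i = 0, so s_i* = α_i.
NE contributions = (1.1, 4.5, 2.4, 2.9, 2.5); S = 13.4.
W^NE = (Σα)·S − ½Σα_i² = 13.4² − ½·41.88 = 158.62.
Planner sets s_i = Σα_j = 13.4 for every i, so S^SO = 5·13.4 = 67.
W^SO = (Σα)·S^SO − ½·5·(Σα)² = (5/2)·13.4² = 448.9.
Deadweight loss = W^SO − W^NE = 290.28.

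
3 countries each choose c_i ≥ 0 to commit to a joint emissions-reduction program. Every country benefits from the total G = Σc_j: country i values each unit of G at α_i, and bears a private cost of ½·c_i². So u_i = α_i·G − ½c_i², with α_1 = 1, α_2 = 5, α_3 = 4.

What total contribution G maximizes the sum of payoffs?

30

Planner FOC: ∂(Σu_j)/∂c_i = (Σα_j) − c_i = 0, so c_i^SO = Σα_j = 10 for every i; G^SO = 30.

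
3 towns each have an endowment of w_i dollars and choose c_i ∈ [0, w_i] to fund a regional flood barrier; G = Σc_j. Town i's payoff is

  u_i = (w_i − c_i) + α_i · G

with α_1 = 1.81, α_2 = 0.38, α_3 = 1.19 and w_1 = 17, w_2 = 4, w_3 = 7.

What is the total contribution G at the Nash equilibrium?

∂u_i/∂c_i = α_i − 1, so town i contributes w_i if α_i > 1, else 0.
α_i > 1 for i ∈ {1, 3}; NE contributions (17, 0, 7), G = 24.

24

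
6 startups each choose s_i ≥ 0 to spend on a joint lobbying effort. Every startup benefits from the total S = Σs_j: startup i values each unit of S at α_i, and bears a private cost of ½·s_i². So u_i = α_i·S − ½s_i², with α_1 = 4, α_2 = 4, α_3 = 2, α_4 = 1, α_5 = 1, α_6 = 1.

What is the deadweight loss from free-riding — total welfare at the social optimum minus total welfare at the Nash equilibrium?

Startup i's FOC: ∂u_i/∂s_i = α_i − s_i = 0, so s_i* = α_i.
NE contributions = (4, 4, 2, 1, 1, 1); S = 13.
W^NE = (Σα)·S − ½Σα_i² = 13² − ½·39 = 149.5.
Planner sets s_i = Σα_j = 13 for every i, so S^SO = 6·13 = 78.
W^SO = (Σα)·S^SO − ½·6·(Σα)² = (6/2)·13² = 507.
Deadweight loss = W^SO − W^NE = 357.5.

357.5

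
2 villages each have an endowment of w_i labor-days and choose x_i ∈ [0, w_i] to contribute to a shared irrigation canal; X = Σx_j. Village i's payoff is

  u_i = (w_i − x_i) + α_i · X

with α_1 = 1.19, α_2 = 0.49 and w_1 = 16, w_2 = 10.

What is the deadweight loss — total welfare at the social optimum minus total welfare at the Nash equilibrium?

6.8

∂u_i/∂x_i = α_i − 1, so village i contributes w_i if α_i > 1, else 0.
α_i > 1 for i ∈ {1}; NE contributions (16, 0), X = 16.
W^NE = Σw_i − X^NE + (Σα_i)·X^NE = 26 + 0.68·16 = 36.88.
Planner: ∂(Σu_j)/∂x_i = Σα_j − 1 = 0.68 > 0, so everyone contributes w_i; X^SO = 26, W^SO = 26 + 0.68·26 = 43.68.
Deadweight loss = 6.8.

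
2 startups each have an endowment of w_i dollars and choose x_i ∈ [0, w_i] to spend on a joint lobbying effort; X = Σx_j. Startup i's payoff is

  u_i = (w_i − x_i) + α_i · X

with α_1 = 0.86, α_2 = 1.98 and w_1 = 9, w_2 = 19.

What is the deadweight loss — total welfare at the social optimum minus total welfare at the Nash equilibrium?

16.56

∂u_i/∂x_i = α_i − 1, so startup i contributes w_i if α_i > 1, else 0.
α_i > 1 for i ∈ {2}; NE contributions (0, 19), X = 19.
W^NE = Σw_i − X^NE + (Σα_i)·X^NE = 28 + 1.84·19 = 62.96.
Planner: ∂(Σu_j)/∂x_i = Σα_j − 1 = 1.84 > 0, so everyone contributes w_i; X^SO = 28, W^SO = 28 + 1.84·28 = 79.52.
Deadweight loss = 16.56.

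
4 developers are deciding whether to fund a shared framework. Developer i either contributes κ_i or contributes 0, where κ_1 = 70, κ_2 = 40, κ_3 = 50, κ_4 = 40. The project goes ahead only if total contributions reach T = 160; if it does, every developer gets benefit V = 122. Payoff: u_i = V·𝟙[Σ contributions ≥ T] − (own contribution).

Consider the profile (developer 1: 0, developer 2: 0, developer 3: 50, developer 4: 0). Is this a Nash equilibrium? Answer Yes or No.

Total = 50 < 160: not provided.
Developer 1 (pledges 0, payoff 0): pledging 70 → total 120, payoff -70. No gain.
Developer 2 (pledges 0, payoff 0): pledging 40 → total 90, payoff -40. No gain.
Developer 3 (pledges 50, payoff -50): dropping to 0 → total 0, payoff 0. Profitable deviation.

No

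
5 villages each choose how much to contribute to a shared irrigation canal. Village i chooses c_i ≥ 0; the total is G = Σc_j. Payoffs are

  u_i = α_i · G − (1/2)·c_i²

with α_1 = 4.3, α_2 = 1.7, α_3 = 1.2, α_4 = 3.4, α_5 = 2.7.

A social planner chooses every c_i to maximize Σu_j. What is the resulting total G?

Planner FOC: ∂(Σu_j)/∂c_i = (Σα_j) − c_i = 0, so c_i^SO = Σα_j = 13.3 for every i; G^SO = 66.5.

66.5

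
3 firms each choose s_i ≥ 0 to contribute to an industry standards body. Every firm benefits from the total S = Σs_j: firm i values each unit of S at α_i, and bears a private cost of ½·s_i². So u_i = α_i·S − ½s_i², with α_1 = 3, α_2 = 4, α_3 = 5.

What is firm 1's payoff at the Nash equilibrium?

31.5

Firm i's FOC: ∂u_i/∂s_i = α_i − s_i = 0, so s_i* = α_i.
NE contributions = (3, 4, 5); S = 12.
u_1 = α_1·S − ½·(s_1)² = 3·12 − ½·3² = 31.5.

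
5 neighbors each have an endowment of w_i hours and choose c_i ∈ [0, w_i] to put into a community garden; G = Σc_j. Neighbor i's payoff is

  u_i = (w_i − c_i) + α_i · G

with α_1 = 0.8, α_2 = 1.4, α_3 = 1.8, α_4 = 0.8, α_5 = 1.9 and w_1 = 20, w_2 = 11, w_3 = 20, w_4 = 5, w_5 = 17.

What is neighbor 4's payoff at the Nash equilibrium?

43.4

∂u_i/∂c_i = α_i − 1, so neighbor i contributes w_i if α_i > 1, else 0.
α_i > 1 for i ∈ {2, 3, 5}; NE contributions (0, 11, 20, 0, 17), G = 48.
u_4 = (5 − 0) + 0.8·48 = 43.4.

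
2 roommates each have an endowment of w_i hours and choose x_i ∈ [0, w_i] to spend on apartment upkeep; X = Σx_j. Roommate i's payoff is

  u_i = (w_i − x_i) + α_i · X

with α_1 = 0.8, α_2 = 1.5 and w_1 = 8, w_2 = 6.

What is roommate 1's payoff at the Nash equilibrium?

12.8

∂u_i/∂x_i = α_i − 1, so roommate i contributes w_i if α_i > 1, else 0.
α_i > 1 for i ∈ {2}; NE contributions (0, 6), X = 6.
u_1 = (8 − 0) + 0.8·6 = 12.8.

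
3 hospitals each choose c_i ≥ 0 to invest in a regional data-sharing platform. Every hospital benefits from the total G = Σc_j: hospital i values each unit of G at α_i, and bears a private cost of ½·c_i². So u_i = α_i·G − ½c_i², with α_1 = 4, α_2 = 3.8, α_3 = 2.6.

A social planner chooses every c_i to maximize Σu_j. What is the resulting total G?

31.2

Planner FOC: ∂(Σu_j)/∂c_i = (Σα_j) − c_i = 0, so c_i^SO = Σα_j = 10.4 for every i; G^SO = 31.2.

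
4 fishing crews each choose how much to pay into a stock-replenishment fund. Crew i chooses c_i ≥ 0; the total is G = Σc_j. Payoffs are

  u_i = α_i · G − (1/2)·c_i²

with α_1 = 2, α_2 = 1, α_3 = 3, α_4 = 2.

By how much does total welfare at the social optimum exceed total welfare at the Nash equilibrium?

73

Crew i's FOC: ∂u_i/∂c_i = α_i − c_i = 0, so c_i* = α_i.
NE contributions = (2, 1, 3, 2); G = 8.
W^NE = (Σα)·G − ½Σα_i² = 8² − ½·18 = 55.
Planner sets c_i = Σα_j = 8 for every i, so G^SO = 4·8 = 32.
W^SO = (Σα)·G^SO − ½·4·(Σα)² = (4/2)·8² = 128.
Deadweight loss = W^SO − W^NE = 73.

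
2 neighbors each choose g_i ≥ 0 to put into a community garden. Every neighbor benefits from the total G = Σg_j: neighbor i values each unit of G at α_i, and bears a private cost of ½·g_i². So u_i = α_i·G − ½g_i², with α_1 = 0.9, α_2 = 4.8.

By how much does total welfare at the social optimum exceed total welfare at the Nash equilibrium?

11.925

Neighbor i's FOC: ∂u_i/∂g_i = α_i − g_i = 0, so g_i* = α_i.
NE contributions = (0.9, 4.8); G = 5.7.
W^NE = (Σα)·G − ½Σα_i² = 5.7² − ½·23.85 = 20.565.
Planner sets g_i = Σα_j = 5.7 for every i, so G^SO = 2·5.7 = 11.4.
W^SO = (Σα)·G^SO − ½·2·(Σα)² = (2/2)·5.7² = 32.49.
Deadweight loss = W^SO − W^NE = 11.925.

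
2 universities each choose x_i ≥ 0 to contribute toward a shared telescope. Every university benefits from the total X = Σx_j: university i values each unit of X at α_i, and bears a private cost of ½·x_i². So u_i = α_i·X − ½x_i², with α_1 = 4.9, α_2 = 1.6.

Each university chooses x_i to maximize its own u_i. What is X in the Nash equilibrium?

6.5

University i's FOC: ∂u_i/∂x_i = α_i − x_i = 0, so x_i* = α_i.
NE contributions = (4.9, 1.6); X = 6.5.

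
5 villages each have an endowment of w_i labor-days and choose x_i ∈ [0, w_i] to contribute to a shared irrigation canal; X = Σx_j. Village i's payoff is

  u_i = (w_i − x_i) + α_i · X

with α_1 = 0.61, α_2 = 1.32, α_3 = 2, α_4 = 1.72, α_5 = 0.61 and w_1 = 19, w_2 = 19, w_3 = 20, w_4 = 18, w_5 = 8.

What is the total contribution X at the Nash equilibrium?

∂u_i/∂x_i = α_i − 1, so village i contributes w_i if α_i > 1, else 0.
α_i > 1 for i ∈ {2, 3, 4}; NE contributions (0, 19, 20, 18, 0), X = 57.

57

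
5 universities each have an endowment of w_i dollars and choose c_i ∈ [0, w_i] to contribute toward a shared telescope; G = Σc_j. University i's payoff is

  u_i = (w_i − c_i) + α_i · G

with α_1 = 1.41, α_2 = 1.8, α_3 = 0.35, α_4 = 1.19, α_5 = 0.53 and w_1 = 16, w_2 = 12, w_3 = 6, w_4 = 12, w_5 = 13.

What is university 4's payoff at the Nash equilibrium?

47.6

∂u_i/∂c_i = α_i − 1, so university i contributes w_i if α_i > 1, else 0.
α_i > 1 for i ∈ {1, 2, 4}; NE contributions (16, 12, 0, 12, 0), G = 40.
u_4 = (12 − 12) + 1.19·40 = 47.6.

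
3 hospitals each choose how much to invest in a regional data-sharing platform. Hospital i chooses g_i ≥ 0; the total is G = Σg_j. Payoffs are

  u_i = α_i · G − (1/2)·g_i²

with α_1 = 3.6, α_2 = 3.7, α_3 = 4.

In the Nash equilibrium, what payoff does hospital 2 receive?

34.965

Hospital i's FOC: ∂u_i/∂g_i = α_i − g_i = 0, so g_i* = α_i.
NE contributions = (3.6, 3.7, 4); G = 11.3.
u_2 = α_2·G − ½·(g_2)² = 3.7·11.3 − ½·3.7² = 34.965.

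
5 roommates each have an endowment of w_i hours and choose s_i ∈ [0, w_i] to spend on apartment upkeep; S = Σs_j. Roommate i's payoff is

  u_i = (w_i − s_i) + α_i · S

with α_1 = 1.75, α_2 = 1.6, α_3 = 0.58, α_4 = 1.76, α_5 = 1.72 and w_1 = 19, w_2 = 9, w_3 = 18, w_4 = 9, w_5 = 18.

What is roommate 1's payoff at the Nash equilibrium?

∂u_i/∂s_i = α_i − 1, so roommate i contributes w_i if α_i > 1, else 0.
α_i > 1 for i ∈ {1, 2, 4, 5}; NE contributions (19, 9, 0, 9, 18), S = 55.
u_1 = (19 − 19) + 1.75·55 = 96.25.

96.25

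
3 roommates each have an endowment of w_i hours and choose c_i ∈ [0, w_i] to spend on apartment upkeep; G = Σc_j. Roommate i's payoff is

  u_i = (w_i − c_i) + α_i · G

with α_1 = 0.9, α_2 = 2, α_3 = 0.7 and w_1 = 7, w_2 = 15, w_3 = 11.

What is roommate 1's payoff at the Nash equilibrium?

∂u_i/∂c_i = α_i − 1, so roommate i contributes w_i if α_i > 1, else 0.
α_i > 1 for i ∈ {2}; NE contributions (0, 15, 0), G = 15.
u_1 = (7 − 0) + 0.9·15 = 20.5.

20.5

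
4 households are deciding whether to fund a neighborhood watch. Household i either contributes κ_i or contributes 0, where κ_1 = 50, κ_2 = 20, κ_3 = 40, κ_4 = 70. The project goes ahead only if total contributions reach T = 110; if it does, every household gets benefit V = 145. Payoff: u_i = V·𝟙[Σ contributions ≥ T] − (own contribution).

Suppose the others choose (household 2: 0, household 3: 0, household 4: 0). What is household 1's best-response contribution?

0

Others' total = 0. Even contributing 50 gives 50 < 110: no benefit either way.
Best response: 0.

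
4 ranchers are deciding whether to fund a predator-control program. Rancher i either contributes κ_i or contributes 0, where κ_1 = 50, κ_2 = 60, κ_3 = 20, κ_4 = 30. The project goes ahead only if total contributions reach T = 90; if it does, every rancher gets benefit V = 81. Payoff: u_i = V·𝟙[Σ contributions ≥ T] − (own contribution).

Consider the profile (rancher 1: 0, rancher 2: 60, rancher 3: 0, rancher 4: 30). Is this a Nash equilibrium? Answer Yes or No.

Yes

Total = 90 ≥ 90: provided.
Rancher 1 (pledges 0, payoff 81): pledging 50 → total 140, payoff 31. No gain.
Rancher 2 (pledges 60, payoff 21): dropping to 0 → total 30, payoff 0. No gain.
Rancher 3 (pledges 0, payoff 81): pledging 20 → total 110, payoff 61. No gain.
Rancher 4 (pledges 30, payoff 51): dropping to 0 → total 60, payoff 0. No gain.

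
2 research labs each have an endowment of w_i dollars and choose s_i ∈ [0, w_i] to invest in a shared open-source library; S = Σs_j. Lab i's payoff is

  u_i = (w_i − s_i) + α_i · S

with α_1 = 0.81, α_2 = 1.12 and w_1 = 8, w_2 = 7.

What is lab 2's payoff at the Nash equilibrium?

7.84

∂u_i/∂s_i = α_i − 1, so lab i contributes w_i if α_i > 1, else 0.
α_i > 1 for i ∈ {2}; NE contributions (0, 7), S = 7.
u_2 = (7 − 7) + 1.12·7 = 7.84.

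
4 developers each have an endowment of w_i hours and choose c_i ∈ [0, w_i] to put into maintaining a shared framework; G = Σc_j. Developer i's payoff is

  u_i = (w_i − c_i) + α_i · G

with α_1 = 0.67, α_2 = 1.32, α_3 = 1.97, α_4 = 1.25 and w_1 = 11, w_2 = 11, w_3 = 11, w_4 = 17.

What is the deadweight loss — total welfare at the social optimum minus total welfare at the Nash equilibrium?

46.31

∂u_i/∂c_i = α_i − 1, so developer i contributes w_i if α_i > 1, else 0.
α_i > 1 for i ∈ {2, 3, 4}; NE contributions (0, 11, 11, 17), G = 39.
W^NE = Σw_i − G^NE + (Σα_i)·G^NE = 50 + 4.21·39 = 214.19.
Planner: ∂(Σu_j)/∂c_i = Σα_j − 1 = 4.21 > 0, so everyone contributes w_i; G^SO = 50, W^SO = 50 + 4.21·50 = 260.5.
Deadweight loss = 46.31.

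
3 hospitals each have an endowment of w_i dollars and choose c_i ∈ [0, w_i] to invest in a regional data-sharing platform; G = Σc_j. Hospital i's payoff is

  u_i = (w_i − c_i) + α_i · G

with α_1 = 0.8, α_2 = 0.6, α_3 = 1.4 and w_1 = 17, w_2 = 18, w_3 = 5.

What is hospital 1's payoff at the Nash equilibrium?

21

∂u_i/∂c_i = α_i − 1, so hospital i contributes w_i if α_i > 1, else 0.
α_i > 1 for i ∈ {3}; NE contributions (0, 0, 5), G = 5.
u_1 = (17 − 0) + 0.8·5 = 21.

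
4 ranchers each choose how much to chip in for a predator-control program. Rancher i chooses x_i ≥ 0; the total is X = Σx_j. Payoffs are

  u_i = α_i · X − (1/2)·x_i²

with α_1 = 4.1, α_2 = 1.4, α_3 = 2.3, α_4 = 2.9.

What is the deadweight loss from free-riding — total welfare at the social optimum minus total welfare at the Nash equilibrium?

Rancher i's FOC: ∂u_i/∂x_i = α_i − x_i = 0, so x_i* = α_i.
NE contributions = (4.1, 1.4, 2.3, 2.9); X = 10.7.
W^NE = (Σα)·X − ½Σα_i² = 10.7² − ½·32.47 = 98.255.
Planner sets x_i = Σα_j = 10.7 for every i, so X^SO = 4·10.7 = 42.8.
W^SO = (Σα)·X^SO − ½·4·(Σα)² = (4/2)·10.7² = 228.98.
Deadweight loss = W^SO − W^NE = 130.725.

130.725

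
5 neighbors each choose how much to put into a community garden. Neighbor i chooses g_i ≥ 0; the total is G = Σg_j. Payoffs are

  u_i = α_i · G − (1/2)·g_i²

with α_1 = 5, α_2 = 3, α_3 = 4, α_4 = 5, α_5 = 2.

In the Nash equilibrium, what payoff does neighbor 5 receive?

Neighbor i's FOC: ∂u_i/∂g_i = α_i − g_i = 0, so g_i* = α_i.
NE contributions = (5, 3, 4, 5, 2); G = 19.
u_5 = α_5·G − ½·(g_5)² = 2·19 − ½·2² = 36.

36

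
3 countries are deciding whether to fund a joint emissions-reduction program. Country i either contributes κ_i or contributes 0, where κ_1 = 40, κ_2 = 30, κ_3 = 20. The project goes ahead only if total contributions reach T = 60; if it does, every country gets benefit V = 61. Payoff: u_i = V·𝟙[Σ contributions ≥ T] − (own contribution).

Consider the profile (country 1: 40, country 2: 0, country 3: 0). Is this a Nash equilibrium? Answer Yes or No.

Total = 40 < 60: not provided.
Country 1 (pledges 40, payoff -40): dropping to 0 → total 0, payoff 0. Profitable deviation.

No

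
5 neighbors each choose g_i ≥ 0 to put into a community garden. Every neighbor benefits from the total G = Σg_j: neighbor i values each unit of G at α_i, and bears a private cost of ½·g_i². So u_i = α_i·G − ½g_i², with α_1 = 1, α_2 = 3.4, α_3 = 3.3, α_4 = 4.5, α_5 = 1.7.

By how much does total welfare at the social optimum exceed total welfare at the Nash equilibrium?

Neighbor i's FOC: ∂u_i/∂g_i = α_i − g_i = 0, so g_i* = α_i.
NE contributions = (1, 3.4, 3.3, 4.5, 1.7); G = 13.9.
W^NE = (Σα)·G − ½Σα_i² = 13.9² − ½·46.59 = 169.915.
Planner sets g_i = Σα_j = 13.9 for every i, so G^SO = 5·13.9 = 69.5.
W^SO = (Σα)·G^SO − ½·5·(Σα)² = (5/2)·13.9² = 483.025.
Deadweight loss = W^SO − W^NE = 313.11.

313.11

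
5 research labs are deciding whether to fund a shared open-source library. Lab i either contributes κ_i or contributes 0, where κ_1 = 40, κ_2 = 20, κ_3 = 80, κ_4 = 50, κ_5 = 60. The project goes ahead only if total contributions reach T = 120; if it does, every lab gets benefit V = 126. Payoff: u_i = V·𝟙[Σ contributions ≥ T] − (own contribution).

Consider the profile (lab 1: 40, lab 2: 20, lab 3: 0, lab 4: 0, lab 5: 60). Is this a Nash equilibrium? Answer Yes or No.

Yes

Total = 120 ≥ 120: provided.
Lab 1 (pledges 40, payoff 86): dropping to 0 → total 80, payoff 0. No gain.
Lab 2 (pledges 20, payoff 106): dropping to 0 → total 100, payoff 0. No gain.
Lab 3 (pledges 0, payoff 126): pledging 80 → total 200, payoff 46. No gain.
Lab 4 (pledges 0, payoff 126): pledging 50 → total 170, payoff 76. No gain.
Lab 5 (pledges 60, payoff 66): dropping to 0 → total 60, payoff 0. No gain.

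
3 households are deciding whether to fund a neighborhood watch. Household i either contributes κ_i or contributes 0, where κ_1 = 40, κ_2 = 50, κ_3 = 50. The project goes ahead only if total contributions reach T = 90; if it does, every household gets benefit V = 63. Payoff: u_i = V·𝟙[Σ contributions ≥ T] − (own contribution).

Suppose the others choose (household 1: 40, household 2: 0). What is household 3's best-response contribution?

Others' total = 40. Contributing 50 brings total to 90 ≥ 90: gain V − κ_3 = 13.
Best response: 50.

50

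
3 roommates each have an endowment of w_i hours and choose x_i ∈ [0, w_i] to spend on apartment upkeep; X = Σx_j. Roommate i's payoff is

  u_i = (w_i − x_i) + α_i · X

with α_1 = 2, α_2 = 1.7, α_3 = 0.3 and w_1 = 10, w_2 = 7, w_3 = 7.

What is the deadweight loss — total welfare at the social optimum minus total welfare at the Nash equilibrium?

∂u_i/∂x_i = α_i − 1, so roommate i contributes w_i if α_i > 1, else 0.
α_i > 1 for i ∈ {1, 2}; NE contributions (10, 7, 0), X = 17.
W^NE = Σw_i − X^NE + (Σα_i)·X^NE = 24 + 3·17 = 75.
Planner: ∂(Σu_j)/∂x_i = Σα_j − 1 = 3 > 0, so everyone contributes w_i; X^SO = 24, W^SO = 24 + 3·24 = 96.
Deadweight loss = 21.

21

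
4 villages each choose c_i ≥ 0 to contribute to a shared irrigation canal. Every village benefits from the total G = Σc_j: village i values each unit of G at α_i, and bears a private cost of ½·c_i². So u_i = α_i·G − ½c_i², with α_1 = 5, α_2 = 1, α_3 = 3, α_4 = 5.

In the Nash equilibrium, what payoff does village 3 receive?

Village i's FOC: ∂u_i/∂c_i = α_i − c_i = 0, so c_i* = α_i.
NE contributions = (5, 1, 3, 5); G = 14.
u_3 = α_3·G − ½·(c_3)² = 3·14 − ½·3² = 37.5.

37.5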